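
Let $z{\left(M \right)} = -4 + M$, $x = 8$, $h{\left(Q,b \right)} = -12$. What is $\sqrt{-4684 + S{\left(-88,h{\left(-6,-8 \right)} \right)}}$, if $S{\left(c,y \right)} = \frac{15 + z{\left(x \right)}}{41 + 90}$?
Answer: $\frac{i \sqrt{80379635}}{131} \approx 68.439 i$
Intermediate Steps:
$S{\left(c,y \right)} = \frac{19}{131}$ ($S{\left(c,y \right)} = \frac{15 + \left(-4 + 8\right)}{41 + 90} = \frac{15 + 4}{131} = 19 \cdot \frac{1}{131} = \frac{19}{131}$)
$\sqrt{-4684 + S{\left(-88,h{\left(-6,-8 \right)} \right)}} = \sqrt{-4684 + \frac{19}{131}} = \sqrt{- \frac{613585}{131}} = \frac{i \sqrt{80379635}}{131}$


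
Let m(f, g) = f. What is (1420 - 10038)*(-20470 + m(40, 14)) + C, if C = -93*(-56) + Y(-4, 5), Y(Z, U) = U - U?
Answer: 176070948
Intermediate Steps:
Y(Z, U) = 0
C = 5208 (C = -93*(-56) + 0 = 5208 + 0 = 5208)
(1420 - 10038)*(-20470 + m(40, 14)) + C = (1420 - 10038)*(-20470 + 40) + 5208 = -8618*(-20430) + 5208 = 176065740 + 5208 = 176070948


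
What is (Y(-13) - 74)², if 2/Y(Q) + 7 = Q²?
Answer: 35916049/6561 ≈ 5474.2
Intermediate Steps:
Y(Q) = 2/(-7 + Q²)
(Y(-13) - 74)² = (2/(-7 + (-13)²) - 74)² = (2/(-7 + 169) - 74)² = (2/162 - 74)² = (2*(1/162) - 74)² = (1/81 - 74)² = (-5993/81)² = 35916049/6561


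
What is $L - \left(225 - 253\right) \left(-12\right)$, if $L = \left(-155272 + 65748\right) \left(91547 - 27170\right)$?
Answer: $-5763286884$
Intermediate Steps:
$L = -5763286548$ ($L = \left(-89524\right) 64377 = -5763286548$)
$L - \left(225 - 253\right) \left(-12\right) = -5763286548 - \left(225 - 253\right) \left(-12\right) = -5763286548 - \left(-28\right) \left(-12\right) = -5763286548 - 336 = -5763286884$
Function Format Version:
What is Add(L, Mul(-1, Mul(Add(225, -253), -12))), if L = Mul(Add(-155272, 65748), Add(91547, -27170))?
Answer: -5763286884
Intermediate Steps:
L = -5763286548 (L = Mul(-89524, 64377) = -5763286548)
Add(L, Mul(-1, Mul(Add(225, -253), -12))) = Add(-5763286548, Mul(-1, Mul(Add(225, -253), -12))) = Add(-5763286548, Mul(-1, Mul(-28, -12))) = Add(-5763286548, Mul(-1, 336)) = Add(-5763286548, -336) = -5763286884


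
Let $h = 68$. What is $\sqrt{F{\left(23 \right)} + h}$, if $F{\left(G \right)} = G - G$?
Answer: $2 \sqrt{17} \approx 8.2462$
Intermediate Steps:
$F{\left(G \right)} = 0$
$\sqrt{F{\left(23 \right)} + h} = \sqrt{0 + 68} = \sqrt{68} = 2 \sqrt{17}$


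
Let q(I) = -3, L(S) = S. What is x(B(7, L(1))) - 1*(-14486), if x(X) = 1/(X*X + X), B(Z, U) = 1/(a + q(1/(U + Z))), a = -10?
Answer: 173663/12 ≈ 14472.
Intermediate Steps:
B(Z, U) = -1/13 (B(Z, U) = 1/(-10 - 3) = 1/(-13) = -1/13)
x(X) = 1/(X + X**2) (x(X) = 1/(X**2 + X) = 1/(X + X**2))
x(B(7, L(1))) - 1*(-14486) = 1/((-1/13)*(1 - 1/13)) - 1*(-14486) = -13/12/13 + 14486 = -13*13/12 + 14486 = -169/12 + 14486 = 173663/12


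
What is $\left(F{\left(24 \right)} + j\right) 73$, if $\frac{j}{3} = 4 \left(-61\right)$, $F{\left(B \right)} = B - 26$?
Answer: $-53582$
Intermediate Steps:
$F{\left(B \right)} = -26 + B$
$j = -732$ ($j = 3 \cdot 4 \left(-61\right) = 3 \left(-244\right) = -732$)
$\left(F{\left(24 \right)} + j\right) 73 = \left(\left(-26 + 24\right) - 732\right) 73 = \left(-2 - 732\right) 73 = \left(-734\right) 73 = -53582$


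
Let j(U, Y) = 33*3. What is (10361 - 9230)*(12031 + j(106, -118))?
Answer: 13719030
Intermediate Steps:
j(U, Y) = 99
(10361 - 9230)*(12031 + j(106, -118)) = (10361 - 9230)*(12031 + 99) = 1131*12130 = 13719030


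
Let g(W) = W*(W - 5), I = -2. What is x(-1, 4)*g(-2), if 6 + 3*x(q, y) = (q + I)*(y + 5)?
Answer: -154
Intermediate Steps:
g(W) = W*(-5 + W)
x(q, y) = -2 + (-2 + q)*(5 + y)/3 (x(q, y) = -2 + ((q - 2)*(y + 5))/3 = -2 + ((-2 + q)*(5 + y))/3 = -2 + (-2 + q)*(5 + y)/3)
x(-1, 4)*g(-2) = (-16/3 - 2/3*4 + (5/3)*(-1) + (1/3)*(-1)*4)*(-2*(-5 - 2)) = (-16/3 - 8/3 - 5/3 - 4/3)*(-2*(-7)) = -11*14 = -154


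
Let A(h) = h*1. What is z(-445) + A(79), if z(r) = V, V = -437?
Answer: -358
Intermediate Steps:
z(r) = -437
A(h) = h
z(-445) + A(79) = -437 + 79 = -358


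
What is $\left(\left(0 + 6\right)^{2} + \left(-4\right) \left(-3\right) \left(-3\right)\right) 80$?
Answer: $0$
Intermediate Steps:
$\left(\left(0 + 6\right)^{2} + \left(-4\right) \left(-3\right) \left(-3\right)\right) 80 = \left(6^{2} + 12 \left(-3\right)\right) 80 = \left(36 - 36\right) 80 = 0 \cdot 80 = 0$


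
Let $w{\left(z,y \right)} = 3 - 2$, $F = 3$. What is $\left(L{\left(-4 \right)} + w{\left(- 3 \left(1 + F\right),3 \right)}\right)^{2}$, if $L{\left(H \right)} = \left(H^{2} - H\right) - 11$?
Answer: $100$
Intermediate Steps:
$w{\left(z,y \right)} = 1$ ($w{\left(z,y \right)} = 3 - 2 = 1$)
$L{\left(H \right)} = -11 + H^{2} - H$
$\left(L{\left(-4 \right)} + w{\left(- 3 \left(1 + F\right),3 \right)}\right)^{2} = \left(\left(-11 + \left(-4\right)^{2} - -4\right) + 1\right)^{2} = \left(\left(-11 + 16 + 4\right) + 1\right)^{2} = \left(9 + 1\right)^{2} = 10^{2} = 100$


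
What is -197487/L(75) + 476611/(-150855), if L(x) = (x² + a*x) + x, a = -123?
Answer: 1874123174/35450925 ≈ 52.865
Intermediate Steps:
L(x) = x² - 122*x (L(x) = (x² - 123*x) + x = x² - 122*x)
-197487/L(75) + 476611/(-150855) = -197487*1/(75*(-122 + 75)) + 476611/(-150855) = -197487/(75*(-47)) + 476611*(-1/150855) = -197487/(-3525) - 476611/150855 = -197487*(-1/3525) - 476611/150855 = 65829/1175 - 476611/150855 = 1874123174/35450925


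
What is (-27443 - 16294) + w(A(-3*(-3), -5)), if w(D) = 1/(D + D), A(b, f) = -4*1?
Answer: -349897/8 ≈ -43737.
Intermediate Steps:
A(b, f) = -4
w(D) = 1/(2*D)
(-27443 - 16294) + w(A(-3*(-3), -5)) = (-27443 - 16294) + (½)/(-4) = -43737 + (½)*(-¼) = -43737 - ⅛ = -349897/8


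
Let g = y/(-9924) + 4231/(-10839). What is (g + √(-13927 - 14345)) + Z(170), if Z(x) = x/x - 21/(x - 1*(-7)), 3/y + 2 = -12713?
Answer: 13207181658281/26898192251220 + 4*I*√1767 ≈ 0.49101 + 168.14*I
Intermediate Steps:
y = -3/12715 (y = 3/(-2 - 12713) = 3/(-12715) = 3*(-1/12715) = -3/12715 ≈ -0.00023594)
Z(x) = 1 - 21/(7 + x) (Z(x) = 1 - 21/(x + 7) = 1 - 21/(7 + x))
g = -177961010981/455901563580 (g = -3/12715/(-9924) + 4231/(-10839) = -3/12715*(-1/9924) + 4231*(-1/10839) = 1/42061220 - 4231/10839 = -177961010981/455901563580 ≈ -0.39035)
(g + √(-13927 - 14345)) + Z(170) = (-177961010981/455901563580 + √(-13927 - 14345)) + (-14 + 170)/(7 + 170) = (-177961010981/455901563580 + √(-28272)) + 156/177 = (-177961010981/455901563580 + 4*I*√1767) + (1/177)*156 = (-177961010981/455901563580 + 4*I*√1767) + 52/59 = 13207181658281/26898192251220 + 4*I*√1767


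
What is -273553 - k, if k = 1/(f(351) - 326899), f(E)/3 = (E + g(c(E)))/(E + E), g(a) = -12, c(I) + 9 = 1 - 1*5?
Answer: -6975056855899/25498009 ≈ -2.7355e+5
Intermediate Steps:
c(I) = -13 (c(I) = -9 + (1 - 1*5) = -9 + (1 - 5) = -9 - 4 = -13)
f(E) = 3*(-12 + E)/(2*E) (f(E) = 3*((E - 12)/(E + E)) = 3*((-12 + E)/((2*E))) = 3*((-12 + E)*(1/(2*E))) = 3*((-12 + E)/(2*E)) = 3*(-12 + E)/(2*E))
k = -78/25498009 (k = 1/((3/2 - 18/351) - 326899) = 1/((3/2 - 18*1/351) - 326899) = 1/((3/2 - 2/39) - 326899) = 1/(113/78 - 326899) = 1/(-25498009/78) = -78/25498009 ≈ -3.0591e-6)
-273553 - k = -273553 - 1*(-78/25498009) = -273553 + 78/25498009 = -6975056855899/25498009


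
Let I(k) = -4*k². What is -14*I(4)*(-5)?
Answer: -4480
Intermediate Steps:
-14*I(4)*(-5) = -(-56)*4²*(-5) = -(-56)*16*(-5) = -14*(-64)*(-5) = 896*(-5) = -4480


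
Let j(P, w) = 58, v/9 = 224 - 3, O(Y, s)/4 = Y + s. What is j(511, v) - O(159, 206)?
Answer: -1402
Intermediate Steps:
O(Y, s) = 4*Y + 4*s (O(Y, s) = 4*(Y + s) = 4*Y + 4*s)
v = 1989 (v = 9*(224 - 3) = 9*221 = 1989)
j(511, v) - O(159, 206) = 58 - (4*159 + 4*206) = 58 - (636 + 824) = 58 - 1*1460 = 58 - 1460 = -1402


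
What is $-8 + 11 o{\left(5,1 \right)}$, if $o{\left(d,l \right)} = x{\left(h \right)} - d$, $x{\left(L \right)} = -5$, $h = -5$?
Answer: $-118$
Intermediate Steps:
$o{\left(d,l \right)} = -5 - d$
$-8 + 11 o{\left(5,1 \right)} = -8 + 11 \left(-5 - 5\right) = -8 + 11 \left(-10\right) = -8 - 110 = -118$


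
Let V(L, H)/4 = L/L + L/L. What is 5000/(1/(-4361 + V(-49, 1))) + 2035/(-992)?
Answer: -21590882035/992 ≈ -2.1765e+7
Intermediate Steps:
V(L, H) = 8 (V(L, H) = 4*(L/L + L/L) = 4*(1 + 1) = 4*2 = 8)
5000/(1/(-4361 + V(-49, 1))) + 2035/(-992) = 5000/(1/(-4361 + 8)) + 2035/(-992) = 5000/(1/(-4353)) + 2035*(-1/992) = 5000/(-1/4353) - 2035/992 = 5000*(-4353) - 2035/992 = -21765000 - 2035/992 = -21590882035/992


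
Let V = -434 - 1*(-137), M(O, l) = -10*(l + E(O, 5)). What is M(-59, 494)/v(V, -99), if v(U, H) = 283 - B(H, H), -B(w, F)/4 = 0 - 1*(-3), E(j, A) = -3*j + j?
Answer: -1224/59 ≈ -20.746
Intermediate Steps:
E(j, A) = -2*j
M(O, l) = -10*l + 20*O (M(O, l) = -10*(l - 2*O) = -10*l + 20*O)
V = -297 (V = -434 + 137 = -297)
B(w, F) = -12 (B(w, F) = -4*(0 - 1*(-3)) = -4*(0 + 3) = -4*3 = -12)
v(U, H) = 295 (v(U, H) = 283 - 1*(-12) = 283 + 12 = 295)
M(-59, 494)/v(V, -99) = (-10*494 + 20*(-59))/295 = (-4940 - 1180)*(1/295) = -6120*1/295 = -1224/59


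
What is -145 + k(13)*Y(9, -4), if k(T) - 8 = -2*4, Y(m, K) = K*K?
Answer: -145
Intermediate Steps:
Y(m, K) = K**2
k(T) = 0 (k(T) = 8 - 2*4 = 8 - 8 = 0)
-145 + k(13)*Y(9, -4) = -145 + 0*(-4)**2 = -145 + 0*16 = -145 + 0 = -145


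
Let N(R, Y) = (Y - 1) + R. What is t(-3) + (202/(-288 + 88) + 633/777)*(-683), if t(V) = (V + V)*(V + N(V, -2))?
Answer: 4853897/25900 ≈ 187.41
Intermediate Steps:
N(R, Y) = -1 + R + Y (N(R, Y) = (-1 + Y) + R = -1 + R + Y)
t(V) = 2*V*(-3 + 2*V) (t(V) = (V + V)*(V + (-1 + V - 2)) = (2*V)*(V + (-3 + V)) = (2*V)*(-3 + 2*V) = 2*V*(-3 + 2*V))
t(-3) + (202/(-288 + 88) + 633/777)*(-683) = 2*(-3)*(-3 + 2*(-3)) + (202/(-288 + 88) + 633/777)*(-683) = 2*(-3)*(-3 - 6) + (202/(-200) + 633*(1/777))*(-683) = 2*(-3)*(-9) + (202*(-1/200) + 211/259)*(-683) = 54 + (-101/100 + 211/259)*(-683) = 54 - 5059/25900*(-683) = 54 + 3455297/25900 = 4853897/25900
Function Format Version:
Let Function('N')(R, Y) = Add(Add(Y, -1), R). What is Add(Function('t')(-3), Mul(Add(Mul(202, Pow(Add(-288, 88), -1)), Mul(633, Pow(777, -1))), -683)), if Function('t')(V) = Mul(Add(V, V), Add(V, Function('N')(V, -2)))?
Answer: Rational(4853897, 25900) ≈ 187.41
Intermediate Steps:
Function('N')(R, Y) = Add(-1, R, Y) (Function('N')(R, Y) = Add(Add(-1, Y), R) = Add(-1, R, Y))
Function('t')(V) = Mul(2, V, Add(-3, Mul(2, V))) (Function('t')(V) = Mul(Add(V, V), Add(V, Add(-1, V, -2))) = Mul(Mul(2, V), Add(V, Add(-3, V))) = Mul(Mul(2, V), Add(-3, Mul(2, V))) = Mul(2, V, Add(-3, Mul(2, V))))
Add(Function('t')(-3), Mul(Add(Mul(202, Pow(Add(-288, 88), -1)), Mul(633, Pow(777, -1))), -683)) = Add(Mul(2, -3, Add(-3, Mul(2, -3))), Mul(Add(Mul(202, Pow(Add(-288, 88), -1)), Mul(633, Pow(777, -1))), -683)) = Add(Mul(2, -3, Add(-3, -6)), Mul(Add(Mul(202, Pow(-200, -1)), Mul(633, Rational(1, 777))), -683)) = Add(Mul(2, -3, -9), Mul(Add(Mul(202, Rational(-1, 200)), Rational(211, 259)), -683)) = Add(54, Mul(Add(Rational(-101, 100), Rational(211, 259)), -683)) = Add(54, Mul(Rational(-5059, 25900), -683)) = Add(54, Rational(3455297, 25900)) = Rational(4853897, 25900)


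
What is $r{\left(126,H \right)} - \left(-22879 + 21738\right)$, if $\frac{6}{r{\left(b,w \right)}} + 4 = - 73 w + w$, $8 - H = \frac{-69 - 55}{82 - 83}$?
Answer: $\frac{4762537}{4174} \approx 1141.0$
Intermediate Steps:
$H = -116$ ($H = 8 - \frac{-69 - 55}{82 - 83} = 8 - - \frac{124}{-1} = 8 - \left(-124\right) \left(-1\right) = 8 - 124 = -116$)
$r{\left(b,w \right)} = \frac{6}{-4 - 72 w}$ ($r{\left(b,w \right)} = \frac{6}{-4 + \left(- 73 w + w\right)} = \frac{6}{-4 - 72 w}$)
$r{\left(126,H \right)} - \left(-22879 + 21738\right) = - \frac{3}{2 + 36 \left(-116\right)} - \left(-22879 + 21738\right) = - \frac{3}{2 - 4176} - -1141 = - \frac{3}{-4174} + 1141 = \left(-3\right) \left(- \frac{1}{4174}\right) + 1141 = \frac{3}{4174} + 1141 = \frac{4762537}{4174}$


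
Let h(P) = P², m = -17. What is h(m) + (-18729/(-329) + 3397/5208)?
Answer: 84834299/244776 ≈ 346.58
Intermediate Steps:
h(m) + (-18729/(-329) + 3397/5208) = (-17)² + (-18729/(-329) + 3397/5208) = 289 + (-18729*(-1/329) + 3397*(1/5208)) = 289 + (18729/329 + 3397/5208) = 289 + 14094035/244776 = 84834299/244776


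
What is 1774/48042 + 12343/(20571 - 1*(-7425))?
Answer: 107107885/224163972 ≈ 0.47781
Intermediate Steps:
1774/48042 + 12343/(20571 - 1*(-7425)) = 1774*(1/48042) + 12343/(20571 + 7425) = 887/24021 + 12343/27996 = 107107885/224163972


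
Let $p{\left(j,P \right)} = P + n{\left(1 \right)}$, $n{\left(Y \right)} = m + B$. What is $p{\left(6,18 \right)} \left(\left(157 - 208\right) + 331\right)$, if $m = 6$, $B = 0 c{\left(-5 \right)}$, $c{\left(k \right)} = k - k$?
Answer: $6720$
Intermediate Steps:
$c{\left(k \right)} = 0$
$B = 0$ ($B = 0 \cdot 0 = 0$)
$n{\left(Y \right)} = 6$ ($n{\left(Y \right)} = 6 + 0 = 6$)
$p{\left(j,P \right)} = 6 + P$ ($p{\left(j,P \right)} = P + 6 = 6 + P$)
$p{\left(6,18 \right)} \left(\left(157 - 208\right) + 331\right) = \left(6 + 18\right) \left(\left(157 - 208\right) + 331\right) = 24 \left(\left(157 - 208\right) + 331\right) = 24 \left(-51 + 331\right) = 24 \cdot 280 = 6720$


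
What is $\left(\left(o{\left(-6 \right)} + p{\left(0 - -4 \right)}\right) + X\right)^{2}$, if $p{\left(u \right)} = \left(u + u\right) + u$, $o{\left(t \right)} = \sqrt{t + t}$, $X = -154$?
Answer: $20152 - 568 i \sqrt{3} \approx 20152.0 - 983.8 i$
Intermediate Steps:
$o{\left(t \right)} = \sqrt{2} \sqrt{t}$ ($o{\left(t \right)} = \sqrt{2 t} = \sqrt{2} \sqrt{t}$)
$p{\left(u \right)} = 3 u$ ($p{\left(u \right)} = 2 u + u = 3 u$)
$\left(\left(o{\left(-6 \right)} + p{\left(0 - -4 \right)}\right) + X\right)^{2} = \left(\left(\sqrt{2} \sqrt{-6} + 3 \left(0 - -4\right)\right) - 154\right)^{2} = \left(\left(\sqrt{2} i \sqrt{6} + 3 \left(0 + 4\right)\right) - 154\right)^{2} = \left(\left(2 i \sqrt{3} + 3 \cdot 4\right) - 154\right)^{2} = \left(\left(2 i \sqrt{3} + 12\right) - 154\right)^{2} = \left(\left(12 + 2 i \sqrt{3}\right) - 154\right)^{2} = \left(-142 + 2 i \sqrt{3}\right)^{2}$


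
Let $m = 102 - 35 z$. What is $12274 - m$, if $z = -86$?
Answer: $9162$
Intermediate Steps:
$m = 3112$ ($m = 102 - -3010 = 102 + 3010 = 3112$)
$12274 - m = 12274 - 3112 = 9162$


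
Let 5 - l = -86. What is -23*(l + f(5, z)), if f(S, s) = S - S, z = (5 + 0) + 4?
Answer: -2093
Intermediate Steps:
z = 9 (z = 5 + 4 = 9)
l = 91 (l = 5 - 1*(-86) = 5 + 86 = 91)
f(S, s) = 0
-23*(l + f(5, z)) = -23*(91 + 0) = -23*91 = -2093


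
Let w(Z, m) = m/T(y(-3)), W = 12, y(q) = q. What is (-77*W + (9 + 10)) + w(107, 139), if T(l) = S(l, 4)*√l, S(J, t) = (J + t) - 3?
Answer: -905 + 139*I*√3/6 ≈ -905.0 + 40.126*I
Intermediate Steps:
S(J, t) = -3 + J + t
T(l) = √l*(1 + l) (T(l) = (-3 + l + 4)*√l = (1 + l)*√l = √l*(1 + l))
w(Z, m) = I*m*√3/6 (w(Z, m) = m/((√(-3)*(1 - 3))) = m/(((I*√3)*(-2))) = m/((-2*I*√3)) = m*(I*√3/6) = I*m*√3/6)
(-77*W + (9 + 10)) + w(107, 139) = (-77*12 + (9 + 10)) + (⅙)*I*139*√3 = (-924 + 19) + 139*I*√3/6 = -905 + 139*I*√3/6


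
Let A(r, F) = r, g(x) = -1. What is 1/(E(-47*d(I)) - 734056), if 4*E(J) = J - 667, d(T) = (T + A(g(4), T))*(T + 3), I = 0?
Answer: -2/1468375 ≈ -1.3621e-6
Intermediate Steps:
d(T) = (-1 + T)*(3 + T) (d(T) = (T - 1)*(T + 3) = (-1 + T)*(3 + T))
E(J) = -667/4 + J/4 (E(J) = (J - 667)/4 = (-667 + J)/4 = -667/4 + J/4)
1/(E(-47*d(I)) - 734056) = 1/((-667/4 + (-47*(-3 + 0² + 2*0))/4) - 734056) = 1/((-667/4 + (-47*(-3 + 0 + 0))/4) - 734056) = 1/((-667/4 + (-47*(-3))/4) - 734056) = 1/((-667/4 + (¼)*141) - 734056) = 1/((-667/4 + 141/4) - 734056) = 1/(-263/2 - 734056) = 1/(-1468375/2) = -2/1468375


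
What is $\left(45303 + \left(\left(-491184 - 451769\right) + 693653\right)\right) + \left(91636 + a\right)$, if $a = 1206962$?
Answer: $1094601$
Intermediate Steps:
$\left(45303 + \left(\left(-491184 - 451769\right) + 693653\right)\right) + \left(91636 + a\right) = \left(45303 + \left(\left(-491184 - 451769\right) + 693653\right)\right) + \left(91636 + 1206962\right) = \left(45303 + \left(-942953 + 693653\right)\right) + 1298598 = \left(45303 - 249300\right) + 1298598 = -203997 + 1298598 = 1094601$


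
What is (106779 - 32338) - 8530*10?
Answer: -10859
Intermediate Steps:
(106779 - 32338) - 8530*10 = 74441 - 85300 = -10859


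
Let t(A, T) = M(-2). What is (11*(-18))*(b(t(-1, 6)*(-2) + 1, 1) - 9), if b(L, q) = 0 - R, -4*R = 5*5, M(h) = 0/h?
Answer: 1089/2 ≈ 544.50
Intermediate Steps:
M(h) = 0
t(A, T) = 0
R = -25/4 (R = -5*5/4 = -¼*25 = -25/4 ≈ -6.2500)
b(L, q) = 25/4 (b(L, q) = 0 - 1*(-25/4) = 0 + 25/4 = 25/4)
(11*(-18))*(b(t(-1, 6)*(-2) + 1, 1) - 9) = (11*(-18))*(25/4 - 9) = -198*(-11/4) = 1089/2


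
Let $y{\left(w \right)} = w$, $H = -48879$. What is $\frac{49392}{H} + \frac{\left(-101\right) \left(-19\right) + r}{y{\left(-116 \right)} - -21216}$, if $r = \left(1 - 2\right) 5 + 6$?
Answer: $- \frac{5268464}{5729705} \approx -0.9195$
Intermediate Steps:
$r = 1$ ($r = \left(1 - 2\right) 5 + 6 = \left(-1\right) 5 + 6 = -5 + 6 = 1$)
$\frac{49392}{H} + \frac{\left(-101\right) \left(-19\right) + r}{y{\left(-116 \right)} - -21216} = \frac{49392}{-48879} + \frac{\left(-101\right) \left(-19\right) + 1}{-116 - -21216} = 49392 \left(- \frac{1}{48879}\right) + \frac{1919 + 1}{-116 + 21216} = - \frac{5488}{5431} + \frac{1920}{21100} = - \frac{5488}{5431} + 1920 \cdot \frac{1}{21100} = - \frac{5488}{5431} + \frac{96}{1055} = - \frac{5268464}{5729705}$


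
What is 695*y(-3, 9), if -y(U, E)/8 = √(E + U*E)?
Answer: -16680*I*√2 ≈ -23589.0*I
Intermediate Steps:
y(U, E) = -8*√(E + E*U) (y(U, E) = -8*√(E + U*E) = -8*√(E + E*U))
695*y(-3, 9) = 695*(-8*3*√(1 - 3)) = 695*(-8*3*I*√2) = 695*(-24*I*√2) = -16680*I*√2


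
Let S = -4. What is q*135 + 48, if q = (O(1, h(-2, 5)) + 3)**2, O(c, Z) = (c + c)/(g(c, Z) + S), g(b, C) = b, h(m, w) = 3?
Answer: 783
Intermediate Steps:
O(c, Z) = 2*c/(-4 + c) (O(c, Z) = (c + c)/(c - 4) = (2*c)/(-4 + c) = 2*c/(-4 + c))
q = 49/9 (q = (2*1/(-4 + 1) + 3)**2 = (2*1/(-3) + 3)**2 = (2*1*(-1/3) + 3)**2 = (-2/3 + 3)**2 = (7/3)**2 = 49/9 ≈ 5.4444)
q*135 + 48 = (49/9)*135 + 48 = 735 + 48 = 783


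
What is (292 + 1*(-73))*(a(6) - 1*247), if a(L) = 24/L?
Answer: -53217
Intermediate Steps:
(292 + 1*(-73))*(a(6) - 1*247) = (292 + 1*(-73))*(24/6 - 1*247) = (292 - 73)*(24*(⅙) - 247) = 219*(4 - 247) = 219*(-243) = -53217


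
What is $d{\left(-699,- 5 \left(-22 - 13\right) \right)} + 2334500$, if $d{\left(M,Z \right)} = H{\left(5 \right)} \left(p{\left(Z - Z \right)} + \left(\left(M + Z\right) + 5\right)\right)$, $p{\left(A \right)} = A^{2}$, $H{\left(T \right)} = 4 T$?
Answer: $2324120$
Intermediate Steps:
$d{\left(M,Z \right)} = 100 + 20 M + 20 Z$ ($d{\left(M,Z \right)} = 4 \cdot 5 \left(\left(Z - Z\right)^{2} + \left(\left(M + Z\right) + 5\right)\right) = 20 \left(0^{2} + \left(5 + M + Z\right)\right) = 20 \left(0 + \left(5 + M + Z\right)\right) = 20 \left(5 + M + Z\right) = 100 + 20 M + 20 Z$)
$d{\left(-699,- 5 \left(-22 - 13\right) \right)} + 2334500 = \left(100 + 20 \left(-699\right) + 20 \left(- 5 \left(-22 - 13\right)\right)\right) + 2334500 = \left(100 - 13980 + 20 \left(\left(-5\right) \left(-35\right)\right)\right) + 2334500 = \left(100 - 13980 + 20 \cdot 175\right) + 2334500 = \left(100 - 13980 + 3500\right) + 2334500 = -10380 + 2334500 = 2324120$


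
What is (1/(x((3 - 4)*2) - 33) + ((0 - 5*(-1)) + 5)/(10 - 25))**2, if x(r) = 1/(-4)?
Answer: 77284/159201 ≈ 0.48545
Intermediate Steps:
x(r) = -1/4
(1/(x((3 - 4)*2) - 33) + ((0 - 5*(-1)) + 5)/(10 - 25))**2 = (1/(-1/4 - 33) + ((0 - 5*(-1)) + 5)/(10 - 25))**2 = (1/(-133/4) + ((0 - 5*(-1)) + 5)/(-15))**2 = (-4/133 + ((0 + 5) + 5)*(-1/15))**2 = (-4/133 + (5 + 5)*(-1/15))**2 = (-4/133 + 10*(-1/15))**2 = (-4/133 - 2/3)**2 = (-278/399)**2 = 77284/159201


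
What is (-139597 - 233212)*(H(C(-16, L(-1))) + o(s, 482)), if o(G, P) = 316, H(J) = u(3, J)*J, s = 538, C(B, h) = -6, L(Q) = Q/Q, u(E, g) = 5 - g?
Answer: -93202250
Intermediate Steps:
L(Q) = 1
H(J) = J*(5 - J) (H(J) = (5 - J)*J = J*(5 - J))
(-139597 - 233212)*(H(C(-16, L(-1))) + o(s, 482)) = (-139597 - 233212)*(-6*(5 - 1*(-6)) + 316) = -372809*(-6*(5 + 6) + 316) = -372809*(-6*11 + 316) = -372809*(-66 + 316) = -372809*250 = -93202250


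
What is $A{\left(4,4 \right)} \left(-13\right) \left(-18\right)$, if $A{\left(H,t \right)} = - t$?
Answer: $-936$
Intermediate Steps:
$A{\left(4,4 \right)} \left(-13\right) \left(-18\right) = \left(-1\right) 4 \left(-13\right) \left(-18\right) = \left(-4\right) \left(-13\right) \left(-18\right) = 52 \left(-18\right) = -936$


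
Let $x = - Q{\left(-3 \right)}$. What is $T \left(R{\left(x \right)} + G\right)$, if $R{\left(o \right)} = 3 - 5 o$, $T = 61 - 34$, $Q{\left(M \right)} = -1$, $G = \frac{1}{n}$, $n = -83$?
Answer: $- \frac{4509}{83} \approx -54.325$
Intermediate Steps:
$G = - \frac{1}{83}$ ($G = \frac{1}{-83} = - \frac{1}{83} \approx -0.012048$)
$T = 27$ ($T = 61 - 34 = 27$)
$x = 1$ ($x = \left(-1\right) \left(-1\right) = 1$)
$T \left(R{\left(x \right)} + G\right) = 27 \left(\left(3 - 5\right) - \frac{1}{83}\right) = 27 \left(-2 - \frac{1}{83}\right) = 27 \left(- \frac{167}{83}\right) = - \frac{4509}{83}$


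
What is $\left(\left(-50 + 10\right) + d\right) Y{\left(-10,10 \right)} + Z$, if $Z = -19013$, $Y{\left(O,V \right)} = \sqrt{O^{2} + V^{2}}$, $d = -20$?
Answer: $-19013 - 600 \sqrt{2} \approx -19862.0$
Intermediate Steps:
$\left(\left(-50 + 10\right) + d\right) Y{\left(-10,10 \right)} + Z = \left(\left(-50 + 10\right) - 20\right) \sqrt{\left(-10\right)^{2} + 10^{2}} - 19013 = \left(-40 - 20\right) \sqrt{100 + 100} - 19013 = - 60 \sqrt{200} - 19013 = - 60 \cdot 10 \sqrt{2} - 19013 = - 600 \sqrt{2} - 19013 = -19013 - 600 \sqrt{2}$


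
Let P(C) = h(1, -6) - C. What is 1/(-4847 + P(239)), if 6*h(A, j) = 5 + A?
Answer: -1/5085 ≈ -0.00019666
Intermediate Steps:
h(A, j) = ⅚ + A/6 (h(A, j) = (5 + A)/6 = ⅚ + A/6)
P(C) = 1 - C (P(C) = (⅚ + (⅙)*1) - C = (⅚ + ⅙) - C = 1 - C)
1/(-4847 + P(239)) = 1/(-4847 + (1 - 1*239)) = 1/(-4847 + (1 - 239)) = 1/(-4847 - 238) = 1/(-5085) = -1/5085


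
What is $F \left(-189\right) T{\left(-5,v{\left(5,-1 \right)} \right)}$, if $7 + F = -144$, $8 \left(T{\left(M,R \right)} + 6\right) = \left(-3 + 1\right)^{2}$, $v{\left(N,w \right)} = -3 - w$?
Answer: $- \frac{313929}{2} \approx -1.5696 \cdot 10^{5}$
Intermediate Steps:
$T{\left(M,R \right)} = - \frac{11}{2}$ ($T{\left(M,R \right)} = -6 + \frac{\left(-3 + 1\right)^{2}}{8} = -6 + \frac{\left(-2\right)^{2}}{8} = -6 + \frac{1}{8} \cdot 4 = -6 + \frac{1}{2} = - \frac{11}{2}$)
$F = -151$ ($F = -7 - 144 = -151$)
$F \left(-189\right) T{\left(-5,v{\left(5,-1 \right)} \right)} = \left(-151\right) \left(-189\right) \left(- \frac{11}{2}\right) = 28539 \left(- \frac{11}{2}\right) = - \frac{313929}{2}$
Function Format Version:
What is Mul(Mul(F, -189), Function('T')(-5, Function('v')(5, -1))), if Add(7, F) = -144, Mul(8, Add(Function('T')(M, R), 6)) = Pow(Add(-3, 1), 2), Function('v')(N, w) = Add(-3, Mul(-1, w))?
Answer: Rational(-313929, 2) ≈ -1.5696e+5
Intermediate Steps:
Function('T')(M, R) = Rational(-11, 2) (Function('T')(M, R) = Add(-6, Mul(Rational(1, 8), Pow(Add(-3, 1), 2))) = Add(-6, Mul(Rational(1, 8), Pow(-2, 2))) = Add(-6, Mul(Rational(1, 8), 4)) = Add(-6, Rational(1, 2)) = Rational(-11, 2))
F = -151 (F = Add(-7, -144) = -151)
Mul(Mul(F, -189), Function('T')(-5, Function('v')(5, -1))) = Mul(Mul(-151, -189), Rational(-11, 2)) = Mul(28539, Rational(-11, 2)) = Rational(-313929, 2)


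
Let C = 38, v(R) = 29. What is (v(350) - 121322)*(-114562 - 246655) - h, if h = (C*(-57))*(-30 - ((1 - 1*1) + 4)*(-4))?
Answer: 43813063257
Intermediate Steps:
h = 30324 (h = (38*(-57))*(-30 - ((1 - 1*1) + 4)*(-4)) = -2166*(-30 - ((1 - 1) + 4)*(-4)) = -2166*(-30 - (0 + 4)*(-4)) = -2166*(-30 - 4*(-4)) = -2166*(-30 - 1*(-16)) = -2166*(-30 + 16) = -2166*(-14) = 30324)
(v(350) - 121322)*(-114562 - 246655) - h = (29 - 121322)*(-114562 - 246655) - 1*30324 = -121293*(-361217) - 30324 = 43813093581 - 30324 = 43813063257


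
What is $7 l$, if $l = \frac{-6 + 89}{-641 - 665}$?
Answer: $- \frac{581}{1306} \approx -0.44487$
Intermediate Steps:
$l = - \frac{83}{1306}$ ($l = \frac{83}{-1306} = 83 \left(- \frac{1}{1306}\right) = - \frac{83}{1306} \approx -0.063553$)
$7 l = 7 \left(- \frac{83}{1306}\right) = - \frac{581}{1306}$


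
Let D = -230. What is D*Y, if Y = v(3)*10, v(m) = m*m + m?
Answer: -27600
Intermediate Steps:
v(m) = m + m² (v(m) = m² + m = m + m²)
Y = 120 (Y = (3*(1 + 3))*10 = (3*4)*10 = 12*10 = 120)
D*Y = -230*120 = -27600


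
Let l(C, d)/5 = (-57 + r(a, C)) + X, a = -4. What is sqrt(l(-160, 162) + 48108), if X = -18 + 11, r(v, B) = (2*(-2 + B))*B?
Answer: 2*sqrt(76747) ≈ 554.07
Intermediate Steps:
r(v, B) = B*(-4 + 2*B) (r(v, B) = (-4 + 2*B)*B = B*(-4 + 2*B))
X = -7
l(C, d) = -320 + 10*C*(-2 + C) (l(C, d) = 5*((-57 + 2*C*(-2 + C)) - 7) = 5*(-64 + 2*C*(-2 + C)) = -320 + 10*C*(-2 + C))
sqrt(l(-160, 162) + 48108) = sqrt((-320 + 10*(-160)*(-2 - 160)) + 48108) = sqrt((-320 + 10*(-160)*(-162)) + 48108) = sqrt((-320 + 259200) + 48108) = sqrt(258880 + 48108) = sqrt(306988) = 2*sqrt(76747)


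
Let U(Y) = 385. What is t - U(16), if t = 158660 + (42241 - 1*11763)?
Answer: 188753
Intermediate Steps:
t = 189138 (t = 158660 + (42241 - 11763) = 158660 + 30478 = 189138)
t - U(16) = 189138 - 1*385 = 189138 - 385 = 188753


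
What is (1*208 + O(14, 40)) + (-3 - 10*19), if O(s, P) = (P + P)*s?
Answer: 1135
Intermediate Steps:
O(s, P) = 2*P*s (O(s, P) = (2*P)*s = 2*P*s)
(1*208 + O(14, 40)) + (-3 - 10*19) = (1*208 + 2*40*14) + (-3 - 10*19) = (208 + 1120) + (-3 - 190) = 1328 - 193 = 1135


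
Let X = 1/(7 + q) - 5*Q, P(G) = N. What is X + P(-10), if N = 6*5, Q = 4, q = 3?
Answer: 101/10 ≈ 10.100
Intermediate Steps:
N = 30
P(G) = 30
X = -199/10 (X = 1/(7 + 3) - 5*4 = 1/10 - 20 = -199/10 ≈ -19.900)
X + P(-10) = -199/10 + 30 = 101/10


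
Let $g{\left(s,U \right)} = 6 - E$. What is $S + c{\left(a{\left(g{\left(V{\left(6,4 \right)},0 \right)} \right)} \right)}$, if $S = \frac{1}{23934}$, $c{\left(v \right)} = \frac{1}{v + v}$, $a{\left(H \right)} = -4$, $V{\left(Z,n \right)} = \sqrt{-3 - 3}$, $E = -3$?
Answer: $- \frac{11963}{95736} \approx -0.12496$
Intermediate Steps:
$V{\left(Z,n \right)} = i \sqrt{6}$ ($V{\left(Z,n \right)} = \sqrt{-6} = i \sqrt{6}$)
$g{\left(s,U \right)} = 9$ ($g{\left(s,U \right)} = 6 - -3 = 6 + 3 = 9$)
$c{\left(v \right)} = \frac{1}{2 v}$
$S = \frac{1}{23934} \approx 4.1782 \cdot 10^{-5}$
$S + c{\left(a{\left(g{\left(V{\left(6,4 \right)},0 \right)} \right)} \right)} = \frac{1}{23934} + \frac{1}{2 \left(-4\right)} = \frac{1}{23934} + \frac{1}{2} \left(- \frac{1}{4}\right) = \frac{1}{23934} - \frac{1}{8} = - \frac{11963}{95736}$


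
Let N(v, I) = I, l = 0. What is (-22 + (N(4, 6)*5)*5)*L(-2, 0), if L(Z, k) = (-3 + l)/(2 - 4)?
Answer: 192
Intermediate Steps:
L(Z, k) = 3/2 (L(Z, k) = (-3 + 0)/(2 - 4) = -3/(-2) = -3*(-½) = 3/2)
(-22 + (N(4, 6)*5)*5)*L(-2, 0) = (-22 + (6*5)*5)*(3/2) = (-22 + 30*5)*(3/2) = (-22 + 150)*(3/2) = 128*(3/2) = 192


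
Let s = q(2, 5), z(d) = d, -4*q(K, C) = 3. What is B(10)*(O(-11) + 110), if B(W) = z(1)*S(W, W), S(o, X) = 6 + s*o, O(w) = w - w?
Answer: -165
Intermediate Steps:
q(K, C) = -¾ (q(K, C) = -¼*3 = -¾)
O(w) = 0
s = -¾ ≈ -0.75000
S(o, X) = 6 - 3*o/4
B(W) = 6 - 3*W/4 (B(W) = 1*(6 - 3*W/4) = 6 - 3*W/4)
B(10)*(O(-11) + 110) = (6 - ¾*10)*(0 + 110) = (6 - 15/2)*110 = -3/2*110 = -165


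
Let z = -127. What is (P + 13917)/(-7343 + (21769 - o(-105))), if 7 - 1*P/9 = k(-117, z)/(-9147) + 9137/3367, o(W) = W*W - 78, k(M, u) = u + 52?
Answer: 143266956348/35715354857 ≈ 4.0114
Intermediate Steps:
k(M, u) = 52 + u
o(W) = -78 + W² (o(W) = W² - 78 = -78 + W²)
P = 395270937/10265983 (P = 63 - 9*((52 - 127)/(-9147) + 9137/3367) = 63 - 9*(-75*(-1/9147) + 9137*(1/3367)) = 63 - 9*(25/3049 + 9137/3367) = 63 - 9*27942888/10265983 = 63 - 251485992/10265983 = 395270937/10265983 ≈ 38.503)
(P + 13917)/(-7343 + (21769 - o(-105))) = (395270937/10265983 + 13917)/(-7343 + (21769 - (-78 + (-105)²))) = 143266956348/(10265983*(-7343 + (21769 - (-78 + 11025)))) = 143266956348/(10265983*(-7343 + (21769 - 1*10947))) = 143266956348/(10265983*(-7343 + (21769 - 10947))) = 143266956348/(10265983*(-7343 + 10822)) = (143266956348/10265983)/3479 = (143266956348/10265983)*(1/3479) = 143266956348/35715354857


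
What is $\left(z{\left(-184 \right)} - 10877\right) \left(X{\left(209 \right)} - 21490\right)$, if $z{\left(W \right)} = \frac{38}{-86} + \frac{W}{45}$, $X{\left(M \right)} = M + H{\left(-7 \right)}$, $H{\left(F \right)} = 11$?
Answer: $\frac{29857070516}{129} \approx 2.3145 \cdot 10^{8}$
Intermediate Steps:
$X{\left(M \right)} = 11 + M$ ($X{\left(M \right)} = M + 11 = 11 + M$)
$z{\left(W \right)} = - \frac{19}{43} + \frac{W}{45}$ ($z{\left(W \right)} = 38 \left(- \frac{1}{86}\right) + W \frac{1}{45} = - \frac{19}{43} + \frac{W}{45}$)
$\left(z{\left(-184 \right)} - 10877\right) \left(X{\left(209 \right)} - 21490\right) = \left(\left(- \frac{19}{43} + \frac{1}{45} \left(-184\right)\right) - 10877\right) \left(\left(11 + 209\right) - 21490\right) = \left(\left(- \frac{19}{43} - \frac{184}{45}\right) - 10877\right) \left(220 - 21490\right) = \left(- \frac{8767}{1935} - 10877\right) \left(-21270\right) = \left(- \frac{21055762}{1935}\right) \left(-21270\right) = \frac{29857070516}{129}$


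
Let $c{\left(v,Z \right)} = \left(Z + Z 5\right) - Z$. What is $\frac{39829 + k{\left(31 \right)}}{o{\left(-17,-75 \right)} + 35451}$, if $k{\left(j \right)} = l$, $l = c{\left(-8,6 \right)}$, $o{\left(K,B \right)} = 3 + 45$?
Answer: $\frac{39859}{35499} \approx 1.1228$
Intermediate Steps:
$o{\left(K,B \right)} = 48$
$c{\left(v,Z \right)} = 5 Z$ ($c{\left(v,Z \right)} = \left(Z + 5 Z\right) - Z = 6 Z - Z = 5 Z$)
$l = 30$ ($l = 5 \cdot 6 = 30$)
$k{\left(j \right)} = 30$
$\frac{39829 + k{\left(31 \right)}}{o{\left(-17,-75 \right)} + 35451} = \frac{39829 + 30}{48 + 35451} = \frac{39859}{35499}$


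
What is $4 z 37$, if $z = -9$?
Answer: $-1332$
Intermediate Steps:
$4 z 37 = 4 \left(-9\right) 37 = \left(-36\right) 37 = -1332$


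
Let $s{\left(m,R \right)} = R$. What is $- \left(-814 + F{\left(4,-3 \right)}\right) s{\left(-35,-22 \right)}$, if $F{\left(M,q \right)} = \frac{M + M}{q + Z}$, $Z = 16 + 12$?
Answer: $- \frac{447524}{25} \approx -17901.0$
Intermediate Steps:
$Z = 28$
$F{\left(M,q \right)} = \frac{2 M}{28 + q}$ ($F{\left(M,q \right)} = \frac{M + M}{q + 28} = \frac{2 M}{28 + q}$)
$- \left(-814 + F{\left(4,-3 \right)}\right) s{\left(-35,-22 \right)} = - \left(-814 + 2 \cdot 4 \frac{1}{28 - 3}\right) \left(-22\right) = - \left(-814 + 2 \cdot 4 \cdot \frac{1}{25}\right) \left(-22\right) = - \left(-814 + \frac{8}{25}\right) \left(-22\right) = - \frac{\left(-20342\right) \left(-22\right)}{25} = \left(-1\right) \frac{447524}{25} = - \frac{447524}{25}$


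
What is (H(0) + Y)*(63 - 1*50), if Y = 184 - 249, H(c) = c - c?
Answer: -845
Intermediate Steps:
H(c) = 0
Y = -65
(H(0) + Y)*(63 - 1*50) = (0 - 65)*(63 - 1*50) = -65*(63 - 50) = -65*13 = -845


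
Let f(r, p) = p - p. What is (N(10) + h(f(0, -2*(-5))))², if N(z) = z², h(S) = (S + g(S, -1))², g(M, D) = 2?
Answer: 10816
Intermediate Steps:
f(r, p) = 0
h(S) = (2 + S)² (h(S) = (S + 2)² = (2 + S)²)
(N(10) + h(f(0, -2*(-5))))² = (10² + (2 + 0)²)² = (100 + 2²)² = (100 + 4)² = 104² = 10816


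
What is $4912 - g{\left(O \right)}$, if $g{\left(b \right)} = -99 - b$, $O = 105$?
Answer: $5116$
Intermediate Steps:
$4912 - g{\left(O \right)} = 4912 - \left(-99 - 105\right) = 4912 - -204 = 4912 + 204 = 5116$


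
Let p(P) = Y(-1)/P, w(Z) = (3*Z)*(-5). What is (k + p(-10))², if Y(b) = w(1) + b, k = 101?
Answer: 263169/25 ≈ 10527.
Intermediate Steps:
w(Z) = -15*Z
Y(b) = -15 + b (Y(b) = -15*1 + b = -15 + b)
p(P) = -16/P (p(P) = (-15 - 1)/P = -16/P)
(k + p(-10))² = (101 - 16/(-10))² = (101 - 16*(-⅒))² = (101 + 8/5)² = (513/5)² = 263169/25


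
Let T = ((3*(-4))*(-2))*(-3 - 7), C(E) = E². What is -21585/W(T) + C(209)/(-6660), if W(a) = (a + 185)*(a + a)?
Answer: -864623/117216 ≈ -7.3763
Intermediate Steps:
T = -240 (T = -12*(-2)*(-10) = 24*(-10) = -240)
W(a) = 2*a*(185 + a) (W(a) = (185 + a)*(2*a) = 2*a*(185 + a))
-21585/W(T) + C(209)/(-6660) = -21585*(-1/(480*(185 - 240))) + 209²/(-6660) = -21585/(2*(-240)*(-55)) + 43681*(-1/6660) = -21585/26400 - 43681/6660 = -21585*1/26400 - 43681/6660 = -1439/1760 - 43681/6660 = -864623/117216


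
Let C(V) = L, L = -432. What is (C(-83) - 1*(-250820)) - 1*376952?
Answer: -126564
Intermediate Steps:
C(V) = -432
(C(-83) - 1*(-250820)) - 1*376952 = (-432 - 1*(-250820)) - 1*376952 = (-432 + 250820) - 376952 = 250388 - 376952 = -126564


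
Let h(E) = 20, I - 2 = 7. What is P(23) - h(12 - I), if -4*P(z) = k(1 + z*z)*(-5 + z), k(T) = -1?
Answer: -31/2 ≈ -15.500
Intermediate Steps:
I = 9 (I = 2 + 7 = 9)
P(z) = -5/4 + z/4 (P(z) = -(-1)*(-5 + z)/4 = -(5 - z)/4 = -5/4 + z/4)
P(23) - h(12 - I) = (-5/4 + (¼)*23) - 1*20 = (-5/4 + 23/4) - 20 = 9/2 - 20 = -31/2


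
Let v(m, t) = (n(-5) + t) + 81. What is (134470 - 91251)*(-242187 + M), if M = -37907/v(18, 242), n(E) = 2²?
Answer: -3424373447264/327 ≈ -1.0472e+10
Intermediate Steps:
n(E) = 4
v(m, t) = 85 + t (v(m, t) = (4 + t) + 81 = 85 + t)
M = -37907/327 (M = -37907/(85 + 242) = -37907/327 ≈ -115.92)
(134470 - 91251)*(-242187 + M) = (134470 - 91251)*(-242187 - 37907/327) = 43219*(-79233056/327) = -3424373447264/327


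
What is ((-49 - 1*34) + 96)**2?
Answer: 169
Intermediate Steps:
((-49 - 1*34) + 96)**2 = ((-49 - 34) + 96)**2 = (-83 + 96)**2 = 13**2 = 169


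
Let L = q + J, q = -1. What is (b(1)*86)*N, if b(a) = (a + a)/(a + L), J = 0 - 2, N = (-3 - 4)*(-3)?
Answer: -1806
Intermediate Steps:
N = 21 (N = -7*(-3) = 21)
J = -2
L = -3 (L = -1 - 2 = -3)
b(a) = 2*a/(-3 + a) (b(a) = (a + a)/(a - 3) = (2*a)/(-3 + a) = 2*a/(-3 + a))
(b(1)*86)*N = ((2*1/(-3 + 1))*86)*21 = ((2*1/(-2))*86)*21 = ((2*1*(-1/2))*86)*21 = -1*86*21 = -86*21 = -1806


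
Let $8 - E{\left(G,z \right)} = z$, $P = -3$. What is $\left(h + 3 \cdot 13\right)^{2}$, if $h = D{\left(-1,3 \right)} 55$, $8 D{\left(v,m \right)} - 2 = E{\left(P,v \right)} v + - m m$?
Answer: $5041$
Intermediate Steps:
$E{\left(G,z \right)} = 8 - z$
$D{\left(v,m \right)} = \frac{1}{4} - \frac{m^{2}}{8} + \frac{v \left(8 - v\right)}{8}$ ($D{\left(v,m \right)} = \frac{1}{4} + \frac{\left(8 - v\right) v + - m m}{8} = \frac{1}{4} + \frac{v \left(8 - v\right) - m^{2}}{8} = \frac{1}{4} + \frac{- m^{2} + v \left(8 - v\right)}{8} = \frac{1}{4} - \left(\frac{m^{2}}{8} - \frac{v \left(8 - v\right)}{8}\right) = \frac{1}{4} - \frac{m^{2}}{8} + \frac{v \left(8 - v\right)}{8}$)
$h = -110$ ($h = \left(\frac{1}{4} - \frac{3^{2}}{8} - - \frac{-8 - 1}{8}\right) 55 = \left(\frac{1}{4} - \frac{9}{8} - \left(- \frac{1}{8}\right) \left(-9\right)\right) 55 = \left(\frac{1}{4} - \frac{9}{8} - \frac{9}{8}\right) 55 = \left(-2\right) 55 = -110$)
$\left(h + 3 \cdot 13\right)^{2} = \left(-110 + 3 \cdot 13\right)^{2} = \left(-110 + 39\right)^{2} = \left(-71\right)^{2} = 5041$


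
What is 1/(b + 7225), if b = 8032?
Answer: 1/15257 ≈ 6.5544e-5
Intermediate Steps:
1/(b + 7225) = 1/(8032 + 7225) = 1/15257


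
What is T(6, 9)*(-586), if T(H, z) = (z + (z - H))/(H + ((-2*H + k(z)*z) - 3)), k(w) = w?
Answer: -293/3 ≈ -97.667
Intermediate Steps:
T(H, z) = (-H + 2*z)/(-3 + z² - H) (T(H, z) = (z + (z - H))/(H + ((-2*H + z*z) - 3)) = (-H + 2*z)/(H + ((-2*H + z²) - 3)) = (-H + 2*z)/(H + ((z² - 2*H) - 3)) = (-H + 2*z)/(H + (-3 + z² - 2*H)) = (-H + 2*z)/(-3 + z² - H))
T(6, 9)*(-586) = ((6 - 2*9)/(3 + 6 - 1*9²))*(-586) = ((6 - 18)/(3 + 6 - 1*81))*(-586) = (-12/(3 + 6 - 81))*(-586) = (-12/(-72))*(-586) = -1/72*(-12)*(-586) = (⅙)*(-586) = -293/3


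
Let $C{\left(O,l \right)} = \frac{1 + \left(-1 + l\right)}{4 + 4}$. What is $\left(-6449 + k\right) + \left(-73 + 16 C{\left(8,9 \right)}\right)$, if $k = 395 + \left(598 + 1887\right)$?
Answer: $-3624$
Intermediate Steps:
$C{\left(O,l \right)} = \frac{l}{8}$
$k = 2880$ ($k = 395 + 2485 = 2880$)
$\left(-6449 + k\right) + \left(-73 + 16 C{\left(8,9 \right)}\right) = \left(-6449 + 2880\right) - \left(73 - 16 \cdot \frac{1}{8} \cdot 9\right) = -3569 + \left(-73 + 16 \cdot \frac{9}{8}\right) = -3569 + \left(-73 + 18\right) = -3569 - 55 = -3624$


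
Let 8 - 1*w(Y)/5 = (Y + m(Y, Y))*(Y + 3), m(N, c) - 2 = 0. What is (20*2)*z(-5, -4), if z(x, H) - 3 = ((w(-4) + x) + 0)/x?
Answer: -80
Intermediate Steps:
m(N, c) = 2 (m(N, c) = 2 + 0 = 2)
w(Y) = 40 - 5*(2 + Y)*(3 + Y) (w(Y) = 40 - 5*(Y + 2)*(Y + 3) = 40 - 5*(2 + Y)*(3 + Y))
z(x, H) = 3 + (30 + x)/x (z(x, H) = 3 + (((10 - 25*(-4) - 5*(-4)**2) + x) + 0)/x = 3 + (((10 + 100 - 5*16) + x) + 0)/x = 3 + (((10 + 100 - 80) + x) + 0)/x = 3 + ((30 + x) + 0)/x = 3 + (30 + x)/x)
(20*2)*z(-5, -4) = (20*2)*(4 + 30/(-5)) = 40*(4 + 30*(-1/5)) = 40*(4 - 6) = 40*(-2) = -80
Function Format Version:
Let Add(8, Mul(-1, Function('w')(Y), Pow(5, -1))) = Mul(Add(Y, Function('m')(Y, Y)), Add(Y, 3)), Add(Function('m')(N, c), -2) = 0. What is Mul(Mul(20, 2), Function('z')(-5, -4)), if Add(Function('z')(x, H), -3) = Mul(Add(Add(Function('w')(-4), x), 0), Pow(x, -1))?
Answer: -80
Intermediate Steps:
Function('m')(N, c) = 2 (Function('m')(N, c) = Add(2, 0) = 2)
Function('w')(Y) = Add(40, Mul(-5, Add(2, Y), Add(3, Y))) (Function('w')(Y) = Add(40, Mul(-5, Mul(Add(Y, 2), Add(Y, 3)))) = Add(40, Mul(-5, Mul(Add(2, Y), Add(3, Y)))) = Add(40, Mul(-5, Add(2, Y), Add(3, Y))))
Function('z')(x, H) = Add(3, Mul(Pow(x, -1), Add(30, x))) (Function('z')(x, H) = Add(3, Mul(Add(Add(Add(10, Mul(-25, -4), Mul(-5, Pow(-4, 2))), x), 0), Pow(x, -1))) = Add(3, Mul(Add(Add(Add(10, 100, Mul(-5, 16)), x), 0), Pow(x, -1))) = Add(3, Mul(Add(Add(Add(10, 100, -80), x), 0), Pow(x, -1))) = Add(3, Mul(Add(Add(30, x), 0), Pow(x, -1))) = Add(3, Mul(Add(30, x), Pow(x, -1))) = Add(3, Mul(Pow(x, -1), Add(30, x))))
Mul(Mul(20, 2), Function('z')(-5, -4)) = Mul(Mul(20, 2), Add(4, Mul(30, Pow(-5, -1)))) = Mul(40, Add(4, Mul(30, Rational(-1, 5)))) = Mul(40, Add(4, -6)) = Mul(40, -2) = -80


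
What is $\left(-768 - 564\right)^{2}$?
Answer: $1774224$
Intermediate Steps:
$\left(-768 - 564\right)^{2} = \left(-1332\right)^{2} = 1774224$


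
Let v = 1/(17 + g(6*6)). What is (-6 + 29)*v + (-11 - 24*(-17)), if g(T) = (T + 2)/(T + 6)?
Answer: 149755/376 ≈ 398.28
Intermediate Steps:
g(T) = (2 + T)/(6 + T)
v = 21/376 (v = 1/(17 + (2 + 6*6)/(6 + 6*6)) = 1/(17 + (2 + 36)/(6 + 36)) = 1/(17 + 38/42) = 1/(17 + (1/42)*38) = 1/(17 + 19/21) = 1/(376/21) = 21/376 ≈ 0.055851)
(-6 + 29)*v + (-11 - 24*(-17)) = (-6 + 29)*(21/376) + (-11 - 24*(-17)) = 23*(21/376) + (-11 + 408) = 483/376 + 397 = 149755/376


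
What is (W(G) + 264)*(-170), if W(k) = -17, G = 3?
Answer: -41990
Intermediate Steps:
(W(G) + 264)*(-170) = (-17 + 264)*(-170) = 247*(-170) = -41990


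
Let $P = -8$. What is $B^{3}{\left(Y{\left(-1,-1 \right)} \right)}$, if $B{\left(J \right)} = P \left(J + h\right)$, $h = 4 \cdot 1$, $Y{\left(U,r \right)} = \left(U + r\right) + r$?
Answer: $-512$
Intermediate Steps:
$Y{\left(U,r \right)} = U + 2 r$
$h = 4$
$B{\left(J \right)} = -32 - 8 J$ ($B{\left(J \right)} = - 8 \left(J + 4\right) = - 8 \left(4 + J\right) = -32 - 8 J$)
$B^{3}{\left(Y{\left(-1,-1 \right)} \right)} = \left(-32 - 8 \left(-1 + 2 \left(-1\right)\right)\right)^{3} = \left(-32 - 8 \left(-1 - 2\right)\right)^{3} = \left(-32 - -24\right)^{3} = \left(-32 + 24\right)^{3} = \left(-8\right)^{3} = -512$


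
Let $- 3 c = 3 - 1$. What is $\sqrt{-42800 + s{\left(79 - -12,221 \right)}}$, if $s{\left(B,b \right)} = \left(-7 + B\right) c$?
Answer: $2 i \sqrt{10714} \approx 207.02 i$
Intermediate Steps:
$c = - \frac{2}{3}$ ($c = - \frac{3 - 1}{3} = \left(- \frac{1}{3}\right) 2 = - \frac{2}{3} \approx -0.66667$)
$s{\left(B,b \right)} = \frac{14}{3} - \frac{2 B}{3}$ ($s{\left(B,b \right)} = \left(-7 + B\right) \left(- \frac{2}{3}\right) = \frac{14}{3} - \frac{2 B}{3}$)
$\sqrt{-42800 + s{\left(79 - -12,221 \right)}} = \sqrt{-42800 + \left(\frac{14}{3} - \frac{2 \left(79 - -12\right)}{3}\right)} = \sqrt{-42800 + \left(\frac{14}{3} - \frac{2 \left(79 + 12\right)}{3}\right)} = \sqrt{-42800 + \left(\frac{14}{3} - \frac{182}{3}\right)} = \sqrt{-42800 - 56} = \sqrt{-42856} = 2 i \sqrt{10714}$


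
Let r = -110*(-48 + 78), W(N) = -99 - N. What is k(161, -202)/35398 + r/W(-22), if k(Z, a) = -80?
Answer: 5309420/123893 ≈ 42.855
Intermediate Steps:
r = -3300 (r = -110*30 = -3300)
k(161, -202)/35398 + r/W(-22) = -80/35398 - 3300/(-99 - 1*(-22)) = -80*1/35398 - 3300/(-99 + 22) = -40/17699 - 3300/(-77) = -40/17699 - 3300*(-1/77) = -40/17699 + 300/7 = 5309420/123893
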